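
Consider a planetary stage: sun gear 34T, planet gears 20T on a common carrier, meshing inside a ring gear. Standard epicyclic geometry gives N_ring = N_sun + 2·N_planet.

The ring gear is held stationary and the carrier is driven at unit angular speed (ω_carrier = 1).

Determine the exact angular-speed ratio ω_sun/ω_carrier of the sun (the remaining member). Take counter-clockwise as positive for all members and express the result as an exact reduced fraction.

N_ring = 34 + 2·20 = 74
34(ω_s−ω_c) = −74(ω_r−ω_c),  ω_r=0, ω_c=1
ω_s = 1 − (74/34)(0−1) = 54/17
ω_s/ω_c = 54/17

54/17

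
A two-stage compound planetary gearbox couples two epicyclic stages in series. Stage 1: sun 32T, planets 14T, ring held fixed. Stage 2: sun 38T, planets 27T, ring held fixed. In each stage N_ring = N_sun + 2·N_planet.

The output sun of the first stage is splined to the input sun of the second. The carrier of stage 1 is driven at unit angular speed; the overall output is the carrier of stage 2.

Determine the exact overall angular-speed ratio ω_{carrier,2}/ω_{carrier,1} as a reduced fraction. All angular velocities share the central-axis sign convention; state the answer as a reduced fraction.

437/520

Stage 1: N_ring = 32 + 2·14 = 60
Stage 1: 32(ω_s−ω_c) = −60(ω_r−ω_c),  ω_r=0, ω_c=1
Stage 1: ω_s = 1 − (60/32)(0−1) = 23/8
  ⇒ ω_s¹/ω_c¹ = 23/8
Stage 2: N_ring = 38 + 2·27 = 92
Stage 2: 38(ω_s−ω_c) = −92(ω_r−ω_c),  ω_r=0, ω_s=1
Stage 2: 38(1−ω_c) = −92(0−ω_c)  ⇒  130ω_c = 38  ⇒  ω_c = 19/65
  ⇒ ω_c²/ω_s² = 19/65
Coupling ω_s² = ω_s¹ ⇒ overall = 23/8 × 19/65 = 437/520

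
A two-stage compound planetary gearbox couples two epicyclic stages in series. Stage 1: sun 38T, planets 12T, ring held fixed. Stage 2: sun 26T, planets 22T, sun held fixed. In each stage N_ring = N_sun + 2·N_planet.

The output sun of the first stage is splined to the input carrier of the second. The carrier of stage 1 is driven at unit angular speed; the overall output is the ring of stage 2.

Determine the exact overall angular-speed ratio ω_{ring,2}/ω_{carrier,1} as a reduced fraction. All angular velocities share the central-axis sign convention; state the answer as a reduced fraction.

480/133

Stage 1: N_ring = 38 + 2·12 = 62
Stage 1: 38(ω_s−ω_c) = −62(ω_r−ω_c),  ω_r=0, ω_c=1
Stage 1: ω_s = 1 − (62/38)(0−1) = 50/19
  ⇒ ω_s¹/ω_c¹ = 50/19
Stage 2: N_ring = 26 + 2·22 = 70
Stage 2: 26(ω_s−ω_c) = −70(ω_r−ω_c),  ω_s=0, ω_c=1
Stage 2: ω_r = 1 − (26/70)(0−1) = 48/35
  ⇒ ω_r²/ω_c² = 48/35
Coupling ω_c² = ω_s¹ ⇒ overall = 50/19 × 48/35 = 480/133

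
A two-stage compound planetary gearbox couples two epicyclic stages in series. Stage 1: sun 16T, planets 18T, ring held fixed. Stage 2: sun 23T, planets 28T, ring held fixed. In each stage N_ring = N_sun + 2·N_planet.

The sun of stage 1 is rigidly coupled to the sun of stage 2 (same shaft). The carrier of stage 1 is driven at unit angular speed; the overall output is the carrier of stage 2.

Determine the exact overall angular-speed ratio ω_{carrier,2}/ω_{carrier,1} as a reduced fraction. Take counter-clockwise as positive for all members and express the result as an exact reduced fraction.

Stage 1: N_ring = 16 + 2·18 = 52
Stage 1: 16(ω_s−ω_c) = −52(ω_r−ω_c),  ω_r=0, ω_c=1
Stage 1: ω_s = 1 − (52/16)(0−1) = 17/4
  ⇒ ω_s¹/ω_c¹ = 17/4
Stage 2: N_ring = 23 + 2·28 = 79
Stage 2: 23(ω_s−ω_c) = −79(ω_r−ω_c),  ω_r=0, ω_s=1
Stage 2: 23(1−ω_c) = −79(0−ω_c)  ⇒  102ω_c = 23  ⇒  ω_c = 23/102
  ⇒ ω_c²/ω_s² = 23/102
Coupling ω_s² = ω_s¹ ⇒ overall = 17/4 × 23/102 = 23/24

23/24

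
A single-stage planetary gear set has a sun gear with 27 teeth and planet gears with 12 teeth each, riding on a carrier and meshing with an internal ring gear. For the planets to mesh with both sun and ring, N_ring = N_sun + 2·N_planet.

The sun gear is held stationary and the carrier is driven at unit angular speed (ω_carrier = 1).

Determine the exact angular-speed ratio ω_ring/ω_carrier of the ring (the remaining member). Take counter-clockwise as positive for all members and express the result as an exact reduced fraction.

26/17

N_ring = 27 + 2·12 = 51
27(ω_s−ω_c) = −51(ω_r−ω_c),  ω_s=0, ω_c=1
ω_r = 1 − (27/51)(0−1) = 26/17
ω_r/ω_c = 26/17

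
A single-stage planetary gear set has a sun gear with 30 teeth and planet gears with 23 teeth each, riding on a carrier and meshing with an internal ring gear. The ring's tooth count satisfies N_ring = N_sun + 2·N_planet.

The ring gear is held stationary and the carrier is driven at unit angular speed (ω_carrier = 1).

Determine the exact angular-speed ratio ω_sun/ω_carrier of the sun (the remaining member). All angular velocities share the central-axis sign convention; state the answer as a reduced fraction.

53/15

N_ring = 30 + 2·23 = 76
30(ω_s−ω_c) = −76(ω_r−ω_c),  ω_r=0, ω_c=1
ω_s = 1 − (76/30)(0−1) = 53/15
ω_s/ω_c = 53/15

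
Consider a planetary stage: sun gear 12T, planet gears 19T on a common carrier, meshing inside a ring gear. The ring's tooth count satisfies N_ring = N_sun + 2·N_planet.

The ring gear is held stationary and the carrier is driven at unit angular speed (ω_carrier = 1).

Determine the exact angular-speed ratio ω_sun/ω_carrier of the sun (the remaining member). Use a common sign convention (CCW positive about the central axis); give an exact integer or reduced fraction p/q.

31/6

N_ring = 12 + 2·19 = 50
12(ω_s−ω_c) = −50(ω_r−ω_c),  ω_r=0, ω_c=1
ω_s = 1 − (50/12)(0−1) = 31/6
ω_s/ω_c = 31/6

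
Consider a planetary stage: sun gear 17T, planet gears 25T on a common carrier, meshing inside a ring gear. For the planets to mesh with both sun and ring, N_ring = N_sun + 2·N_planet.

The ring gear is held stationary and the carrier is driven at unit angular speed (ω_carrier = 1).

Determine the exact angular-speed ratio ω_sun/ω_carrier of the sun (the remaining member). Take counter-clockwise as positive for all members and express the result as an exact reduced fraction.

84/17

N_ring = 17 + 2·25 = 67
17(ω_s−ω_c) = −67(ω_r−ω_c),  ω_r=0, ω_c=1
ω_s = 1 − (67/17)(0−1) = 84/17
ω_s/ω_c = 84/17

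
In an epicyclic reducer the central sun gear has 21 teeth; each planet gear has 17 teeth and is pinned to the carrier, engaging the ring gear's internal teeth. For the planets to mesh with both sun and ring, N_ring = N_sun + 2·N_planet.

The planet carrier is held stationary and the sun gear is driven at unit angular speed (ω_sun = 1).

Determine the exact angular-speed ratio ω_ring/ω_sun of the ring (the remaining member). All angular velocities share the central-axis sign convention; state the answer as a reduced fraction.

N_ring = 21 + 2·17 = 55
21(ω_s−ω_c) = −55(ω_r−ω_c),  ω_c=0, ω_s=1
ω_r = 0 − (21/55)(1−0) = -21/55
ω_r/ω_s = -21/55

-21/55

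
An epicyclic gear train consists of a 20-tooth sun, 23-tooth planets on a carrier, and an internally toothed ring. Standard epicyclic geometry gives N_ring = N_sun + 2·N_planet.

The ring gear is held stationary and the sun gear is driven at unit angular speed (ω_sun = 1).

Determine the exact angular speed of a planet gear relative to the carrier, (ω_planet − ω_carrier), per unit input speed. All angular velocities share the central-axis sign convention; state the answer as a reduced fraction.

-660/989

N_ring = 20 + 2·23 = 66
20(ω_s−ω_c) = −66(ω_r−ω_c),  ω_r=0, ω_s=1
20(1−ω_c) = −66(0−ω_c)  ⇒  86ω_c = 20  ⇒  ω_c = 10/43
sun–planet: 20·(1−10/43) = −23·(ω_p−ω_c)  ⇒  ω_p−ω_c = −(20/23)·(33/43) = -660/989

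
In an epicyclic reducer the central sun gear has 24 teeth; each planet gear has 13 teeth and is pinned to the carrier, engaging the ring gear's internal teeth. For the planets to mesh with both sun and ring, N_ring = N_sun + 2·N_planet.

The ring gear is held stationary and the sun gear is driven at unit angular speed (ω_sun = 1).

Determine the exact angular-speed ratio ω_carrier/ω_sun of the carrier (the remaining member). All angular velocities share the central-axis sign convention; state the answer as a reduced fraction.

12/37

N_ring = 24 + 2·13 = 50
24(ω_s−ω_c) = −50(ω_r−ω_c),  ω_r=0, ω_s=1
24(1−ω_c) = −50(0−ω_c)  ⇒  74ω_c = 24  ⇒  ω_c = 12/37
ω_c/ω_s = 12/37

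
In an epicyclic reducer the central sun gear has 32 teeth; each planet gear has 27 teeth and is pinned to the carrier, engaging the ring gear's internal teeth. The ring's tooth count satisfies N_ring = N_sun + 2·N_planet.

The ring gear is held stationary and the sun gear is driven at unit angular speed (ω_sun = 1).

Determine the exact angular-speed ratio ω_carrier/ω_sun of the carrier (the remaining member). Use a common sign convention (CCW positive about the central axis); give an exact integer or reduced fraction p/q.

16/59

N_ring = 32 + 2·27 = 86
32(ω_s−ω_c) = −86(ω_r−ω_c),  ω_r=0, ω_s=1
32(1−ω_c) = −86(0−ω_c)  ⇒  118ω_c = 32  ⇒  ω_c = 16/59
ω_c/ω_s = 16/59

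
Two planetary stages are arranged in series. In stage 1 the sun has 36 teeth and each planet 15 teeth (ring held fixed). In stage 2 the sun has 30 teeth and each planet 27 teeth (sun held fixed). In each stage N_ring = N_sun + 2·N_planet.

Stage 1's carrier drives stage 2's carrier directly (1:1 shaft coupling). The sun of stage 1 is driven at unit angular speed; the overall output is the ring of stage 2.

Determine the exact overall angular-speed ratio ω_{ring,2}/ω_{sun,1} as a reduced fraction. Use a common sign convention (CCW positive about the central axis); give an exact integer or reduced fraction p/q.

Stage 1: N_ring = 36 + 2·15 = 66
Stage 1: 36(ω_s−ω_c) = −66(ω_r−ω_c),  ω_r=0, ω_s=1
Stage 1: 36(1−ω_c) = −66(0−ω_c)  ⇒  102ω_c = 36  ⇒  ω_c = 6/17
  ⇒ ω_c¹/ω_s¹ = 6/17
Stage 2: N_ring = 30 + 2·27 = 84
Stage 2: 30(ω_s−ω_c) = −84(ω_r−ω_c),  ω_s=0, ω_c=1
Stage 2: ω_r = 1 − (30/84)(0−1) = 19/14
  ⇒ ω_r²/ω_c² = 19/14
Coupling ω_c² = ω_c¹ ⇒ overall = 6/17 × 19/14 = 57/119

57/119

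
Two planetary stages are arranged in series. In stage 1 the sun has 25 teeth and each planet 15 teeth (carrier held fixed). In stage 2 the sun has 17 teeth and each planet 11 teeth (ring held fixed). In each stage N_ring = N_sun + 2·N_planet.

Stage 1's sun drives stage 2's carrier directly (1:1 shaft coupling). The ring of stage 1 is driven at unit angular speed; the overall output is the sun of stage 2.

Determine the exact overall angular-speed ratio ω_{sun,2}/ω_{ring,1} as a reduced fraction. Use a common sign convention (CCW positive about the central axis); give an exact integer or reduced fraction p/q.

Stage 1: N_ring = 25 + 2·15 = 55
Stage 1: 25(ω_s−ω_c) = −55(ω_r−ω_c),  ω_c=0, ω_r=1
Stage 1: ω_s = 0 − (55/25)(1−0) = -11/5
  ⇒ ω_s¹/ω_r¹ = -11/5
Stage 2: N_ring = 17 + 2·11 = 39
Stage 2: 17(ω_s−ω_c) = −39(ω_r−ω_c),  ω_r=0, ω_c=1
Stage 2: ω_s = 1 − (39/17)(0−1) = 56/17
  ⇒ ω_s²/ω_c² = 56/17
Coupling ω_c² = ω_s¹ ⇒ overall = -11/5 × 56/17 = -616/85

-616/85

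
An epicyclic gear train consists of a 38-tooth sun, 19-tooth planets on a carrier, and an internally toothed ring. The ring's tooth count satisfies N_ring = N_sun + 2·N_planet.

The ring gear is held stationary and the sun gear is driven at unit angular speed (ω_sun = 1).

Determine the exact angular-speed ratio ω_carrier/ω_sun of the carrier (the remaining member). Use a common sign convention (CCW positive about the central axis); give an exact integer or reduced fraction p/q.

N_ring = 38 + 2·19 = 76
38(ω_s−ω_c) = −76(ω_r−ω_c),  ω_r=0, ω_s=1
38(1−ω_c) = −76(0−ω_c)  ⇒  114ω_c = 38  ⇒  ω_c = 1/3
ω_c/ω_s = 1/3

1/3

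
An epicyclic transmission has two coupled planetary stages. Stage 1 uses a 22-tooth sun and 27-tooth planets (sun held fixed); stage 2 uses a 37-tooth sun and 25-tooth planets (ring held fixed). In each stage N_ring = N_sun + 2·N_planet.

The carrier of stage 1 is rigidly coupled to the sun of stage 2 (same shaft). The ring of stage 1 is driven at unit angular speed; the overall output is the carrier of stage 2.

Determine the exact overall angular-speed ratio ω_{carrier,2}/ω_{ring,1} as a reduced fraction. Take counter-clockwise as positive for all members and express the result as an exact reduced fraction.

Stage 1: N_ring = 22 + 2·27 = 76
Stage 1: 22(ω_s−ω_c) = −76(ω_r−ω_c),  ω_s=0, ω_r=1
Stage 1: 22(0−ω_c) = −76(1−ω_c)  ⇒  98ω_c = 76  ⇒  ω_c = 38/49
  ⇒ ω_c¹/ω_r¹ = 38/49
Stage 2: N_ring = 37 + 2·25 = 87
Stage 2: 37(ω_s−ω_c) = −87(ω_r−ω_c),  ω_r=0, ω_s=1
Stage 2: 37(1−ω_c) = −87(0−ω_c)  ⇒  124ω_c = 37  ⇒  ω_c = 37/124
  ⇒ ω_c²/ω_s² = 37/124
Coupling ω_s² = ω_c¹ ⇒ overall = 38/49 × 37/124 = 703/3038

703/3038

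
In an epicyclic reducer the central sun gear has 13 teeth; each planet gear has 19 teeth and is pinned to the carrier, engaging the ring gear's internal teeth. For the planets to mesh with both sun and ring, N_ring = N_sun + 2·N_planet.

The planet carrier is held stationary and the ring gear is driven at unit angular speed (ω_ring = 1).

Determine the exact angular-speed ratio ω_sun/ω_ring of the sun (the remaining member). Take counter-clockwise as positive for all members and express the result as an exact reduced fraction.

N_ring = 13 + 2·19 = 51
13(ω_s−ω_c) = −51(ω_r−ω_c),  ω_c=0, ω_r=1
ω_s = 0 − (51/13)(1−0) = -51/13
ω_s/ω_r = -51/13

-51/13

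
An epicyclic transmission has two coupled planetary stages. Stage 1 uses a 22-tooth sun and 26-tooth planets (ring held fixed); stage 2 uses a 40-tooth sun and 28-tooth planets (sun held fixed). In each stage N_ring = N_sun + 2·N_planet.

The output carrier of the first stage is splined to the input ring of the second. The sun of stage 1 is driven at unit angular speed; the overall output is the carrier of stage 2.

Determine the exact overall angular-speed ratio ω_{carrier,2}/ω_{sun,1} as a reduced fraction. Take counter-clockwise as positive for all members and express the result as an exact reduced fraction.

Stage 1: N_ring = 22 + 2·26 = 74
Stage 1: 22(ω_s−ω_c) = −74(ω_r−ω_c),  ω_r=0, ω_s=1
Stage 1: 22(1−ω_c) = −74(0−ω_c)  ⇒  96ω_c = 22  ⇒  ω_c = 11/48
  ⇒ ω_c¹/ω_s¹ = 11/48
Stage 2: N_ring = 40 + 2·28 = 96
Stage 2: 40(ω_s−ω_c) = −96(ω_r−ω_c),  ω_s=0, ω_r=1
Stage 2: 40(0−ω_c) = −96(1−ω_c)  ⇒  136ω_c = 96  ⇒  ω_c = 12/17
  ⇒ ω_c²/ω_r² = 12/17
Coupling ω_r² = ω_c¹ ⇒ overall = 11/48 × 12/17 = 11/68

11/68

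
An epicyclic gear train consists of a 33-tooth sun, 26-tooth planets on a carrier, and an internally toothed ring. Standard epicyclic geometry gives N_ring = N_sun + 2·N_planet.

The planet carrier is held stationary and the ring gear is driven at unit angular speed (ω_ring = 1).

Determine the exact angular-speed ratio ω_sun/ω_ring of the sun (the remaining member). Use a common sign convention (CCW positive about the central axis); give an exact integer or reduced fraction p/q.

-85/33

N_ring = 33 + 2·26 = 85
33(ω_s−ω_c) = −85(ω_r−ω_c),  ω_c=0, ω_r=1
ω_s = 0 − (85/33)(1−0) = -85/33
ω_s/ω_r = -85/33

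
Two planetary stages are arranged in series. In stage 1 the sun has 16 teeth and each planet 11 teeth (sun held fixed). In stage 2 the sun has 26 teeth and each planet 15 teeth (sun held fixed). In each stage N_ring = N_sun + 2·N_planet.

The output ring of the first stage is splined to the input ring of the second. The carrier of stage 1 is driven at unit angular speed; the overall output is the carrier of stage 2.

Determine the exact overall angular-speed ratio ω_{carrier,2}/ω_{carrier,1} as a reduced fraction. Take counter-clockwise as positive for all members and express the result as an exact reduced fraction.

756/779

Stage 1: N_ring = 16 + 2·11 = 38
Stage 1: 16(ω_s−ω_c) = −38(ω_r−ω_c),  ω_s=0, ω_c=1
Stage 1: ω_r = 1 − (16/38)(0−1) = 27/19
  ⇒ ω_r¹/ω_c¹ = 27/19
Stage 2: N_ring = 26 + 2·15 = 56
Stage 2: 26(ω_s−ω_c) = −56(ω_r−ω_c),  ω_s=0, ω_r=1
Stage 2: 26(0−ω_c) = −56(1−ω_c)  ⇒  82ω_c = 56  ⇒  ω_c = 28/41
  ⇒ ω_c²/ω_r² = 28/41
Coupling ω_r² = ω_r¹ ⇒ overall = 27/19 × 28/41 = 756/779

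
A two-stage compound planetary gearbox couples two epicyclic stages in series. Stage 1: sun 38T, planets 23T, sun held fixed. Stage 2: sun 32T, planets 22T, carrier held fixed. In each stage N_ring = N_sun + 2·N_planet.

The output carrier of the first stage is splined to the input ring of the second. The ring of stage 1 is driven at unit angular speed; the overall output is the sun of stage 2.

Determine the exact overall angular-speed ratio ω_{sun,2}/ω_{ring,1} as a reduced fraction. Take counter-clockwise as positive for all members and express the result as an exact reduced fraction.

-399/244

Stage 1: N_ring = 38 + 2·23 = 84
Stage 1: 38(ω_s−ω_c) = −84(ω_r−ω_c),  ω_s=0, ω_r=1
Stage 1: 38(0−ω_c) = −84(1−ω_c)  ⇒  122ω_c = 84  ⇒  ω_c = 42/61
  ⇒ ω_c¹/ω_r¹ = 42/61
Stage 2: N_ring = 32 + 2·22 = 76
Stage 2: 32(ω_s−ω_c) = −76(ω_r−ω_c),  ω_c=0, ω_r=1
Stage 2: ω_s = 0 − (76/32)(1−0) = -19/8
  ⇒ ω_s²/ω_r² = -19/8
Coupling ω_r² = ω_c¹ ⇒ overall = 42/61 × -19/8 = -399/244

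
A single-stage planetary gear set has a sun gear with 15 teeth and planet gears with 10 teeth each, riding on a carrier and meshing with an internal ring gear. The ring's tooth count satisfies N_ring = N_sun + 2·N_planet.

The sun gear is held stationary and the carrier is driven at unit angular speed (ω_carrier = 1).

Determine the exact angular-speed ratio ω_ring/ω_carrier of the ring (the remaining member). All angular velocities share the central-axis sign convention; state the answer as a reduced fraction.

10/7

N_ring = 15 + 2·10 = 35
15(ω_s−ω_c) = −35(ω_r−ω_c),  ω_s=0, ω_c=1
ω_r = 1 − (15/35)(0−1) = 10/7
ω_r/ω_c = 10/7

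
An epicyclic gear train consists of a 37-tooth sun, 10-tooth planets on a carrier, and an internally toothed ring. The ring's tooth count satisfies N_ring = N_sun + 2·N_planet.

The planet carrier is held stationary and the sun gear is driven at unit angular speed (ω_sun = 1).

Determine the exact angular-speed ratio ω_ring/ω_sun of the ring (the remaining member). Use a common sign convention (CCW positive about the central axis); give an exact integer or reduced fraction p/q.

-37/57

N_ring = 37 + 2·10 = 57
37(ω_s−ω_c) = −57(ω_r−ω_c),  ω_c=0, ω_s=1
ω_r = 0 − (37/57)(1−0) = -37/57
ω_r/ω_s = -37/57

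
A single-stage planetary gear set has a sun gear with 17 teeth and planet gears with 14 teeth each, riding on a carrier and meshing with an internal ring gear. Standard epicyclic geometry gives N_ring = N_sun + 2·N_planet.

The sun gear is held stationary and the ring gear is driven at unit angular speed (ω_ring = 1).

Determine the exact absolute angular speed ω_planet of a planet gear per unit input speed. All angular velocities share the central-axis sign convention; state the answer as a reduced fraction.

45/28

N_ring = 17 + 2·14 = 45
17(ω_s−ω_c) = −45(ω_r−ω_c),  ω_s=0, ω_r=1
17(0−ω_c) = −45(1−ω_c)  ⇒  62ω_c = 45  ⇒  ω_c = 45/62
sun–planet: 17·(0−45/62) = −14·(ω_p−ω_c)  ⇒  ω_p−ω_c = −(17/14)·(-45/62) = 765/868
ω_p = 45/62 + 765/868 = 45/28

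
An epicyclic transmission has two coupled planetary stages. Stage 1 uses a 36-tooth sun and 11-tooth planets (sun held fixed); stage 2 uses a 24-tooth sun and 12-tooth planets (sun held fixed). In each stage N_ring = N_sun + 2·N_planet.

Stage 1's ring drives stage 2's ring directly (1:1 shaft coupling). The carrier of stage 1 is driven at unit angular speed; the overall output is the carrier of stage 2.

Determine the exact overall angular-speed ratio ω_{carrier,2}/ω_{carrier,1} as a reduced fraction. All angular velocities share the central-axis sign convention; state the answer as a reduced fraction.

Stage 1: N_ring = 36 + 2·11 = 58
Stage 1: 36(ω_s−ω_c) = −58(ω_r−ω_c),  ω_s=0, ω_c=1
Stage 1: ω_r = 1 − (36/58)(0−1) = 47/29
  ⇒ ω_r¹/ω_c¹ = 47/29
Stage 2: N_ring = 24 + 2·12 = 48
Stage 2: 24(ω_s−ω_c) = −48(ω_r−ω_c),  ω_s=0, ω_r=1
Stage 2: 24(0−ω_c) = −48(1−ω_c)  ⇒  72ω_c = 48  ⇒  ω_c = 2/3
  ⇒ ω_c²/ω_r² = 2/3
Coupling ω_r² = ω_r¹ ⇒ overall = 47/29 × 2/3 = 94/87

94/87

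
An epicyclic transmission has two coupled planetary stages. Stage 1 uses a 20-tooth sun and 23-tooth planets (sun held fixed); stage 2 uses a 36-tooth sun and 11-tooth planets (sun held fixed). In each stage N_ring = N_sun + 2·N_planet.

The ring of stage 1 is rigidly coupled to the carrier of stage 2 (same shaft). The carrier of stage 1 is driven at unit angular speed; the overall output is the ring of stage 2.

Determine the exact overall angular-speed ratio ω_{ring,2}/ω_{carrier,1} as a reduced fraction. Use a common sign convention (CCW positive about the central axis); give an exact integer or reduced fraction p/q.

Stage 1: N_ring = 20 + 2·23 = 66
Stage 1: 20(ω_s−ω_c) = −66(ω_r−ω_c),  ω_s=0, ω_c=1
Stage 1: ω_r = 1 − (20/66)(0−1) = 43/33
  ⇒ ω_r¹/ω_c¹ = 43/33
Stage 2: N_ring = 36 + 2·11 = 58
Stage 2: 36(ω_s−ω_c) = −58(ω_r−ω_c),  ω_s=0, ω_c=1
Stage 2: ω_r = 1 − (36/58)(0−1) = 47/29
  ⇒ ω_r²/ω_c² = 47/29
Coupling ω_c² = ω_r¹ ⇒ overall = 43/33 × 47/29 = 2021/957

2021/957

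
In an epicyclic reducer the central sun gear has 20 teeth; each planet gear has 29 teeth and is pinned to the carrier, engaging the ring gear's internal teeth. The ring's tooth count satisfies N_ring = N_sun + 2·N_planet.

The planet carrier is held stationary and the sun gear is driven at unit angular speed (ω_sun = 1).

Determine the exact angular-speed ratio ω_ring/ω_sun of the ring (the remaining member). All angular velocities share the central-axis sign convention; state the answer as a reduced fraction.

-10/39

N_ring = 20 + 2·29 = 78
20(ω_s−ω_c) = −78(ω_r−ω_c),  ω_c=0, ω_s=1
ω_r = 0 − (20/78)(1−0) = -10/39
ω_r/ω_s = -10/39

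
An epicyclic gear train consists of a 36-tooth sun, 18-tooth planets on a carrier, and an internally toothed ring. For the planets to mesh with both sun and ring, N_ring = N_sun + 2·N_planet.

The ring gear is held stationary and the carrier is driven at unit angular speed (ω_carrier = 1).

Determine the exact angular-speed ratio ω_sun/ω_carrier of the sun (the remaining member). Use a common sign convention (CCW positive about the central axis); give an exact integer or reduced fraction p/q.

3

N_ring = 36 + 2·18 = 72
36(ω_s−ω_c) = −72(ω_r−ω_c),  ω_r=0, ω_c=1
ω_s = 1 − (72/36)(0−1) = 3
ω_s/ω_c = 3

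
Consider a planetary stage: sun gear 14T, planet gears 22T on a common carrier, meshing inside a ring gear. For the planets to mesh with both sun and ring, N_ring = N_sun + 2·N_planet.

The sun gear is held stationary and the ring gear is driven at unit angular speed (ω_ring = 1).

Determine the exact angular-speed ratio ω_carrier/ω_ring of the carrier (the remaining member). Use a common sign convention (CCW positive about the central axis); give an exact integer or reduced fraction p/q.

29/36

N_ring = 14 + 2·22 = 58
14(ω_s−ω_c) = −58(ω_r−ω_c),  ω_s=0, ω_r=1
14(0−ω_c) = −58(1−ω_c)  ⇒  72ω_c = 58  ⇒  ω_c = 29/36
ω_c/ω_r = 29/36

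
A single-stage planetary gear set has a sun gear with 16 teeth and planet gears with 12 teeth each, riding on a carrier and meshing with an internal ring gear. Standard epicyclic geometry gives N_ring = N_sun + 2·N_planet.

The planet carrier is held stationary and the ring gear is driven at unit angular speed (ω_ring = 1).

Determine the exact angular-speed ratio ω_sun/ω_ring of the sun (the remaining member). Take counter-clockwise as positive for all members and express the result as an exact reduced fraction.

N_ring = 16 + 2·12 = 40
16(ω_s−ω_c) = −40(ω_r−ω_c),  ω_c=0, ω_r=1
ω_s = 0 − (40/16)(1−0) = -5/2
ω_s/ω_r = -5/2

-5/2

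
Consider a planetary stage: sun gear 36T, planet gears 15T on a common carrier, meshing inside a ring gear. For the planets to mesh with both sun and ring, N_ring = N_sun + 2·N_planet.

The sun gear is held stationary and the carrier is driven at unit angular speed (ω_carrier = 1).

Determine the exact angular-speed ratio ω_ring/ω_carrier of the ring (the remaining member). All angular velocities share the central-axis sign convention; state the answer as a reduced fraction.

N_ring = 36 + 2·15 = 66
36(ω_s−ω_c) = −66(ω_r−ω_c),  ω_s=0, ω_c=1
ω_r = 1 − (36/66)(0−1) = 17/11
ω_r/ω_c = 17/11

17/11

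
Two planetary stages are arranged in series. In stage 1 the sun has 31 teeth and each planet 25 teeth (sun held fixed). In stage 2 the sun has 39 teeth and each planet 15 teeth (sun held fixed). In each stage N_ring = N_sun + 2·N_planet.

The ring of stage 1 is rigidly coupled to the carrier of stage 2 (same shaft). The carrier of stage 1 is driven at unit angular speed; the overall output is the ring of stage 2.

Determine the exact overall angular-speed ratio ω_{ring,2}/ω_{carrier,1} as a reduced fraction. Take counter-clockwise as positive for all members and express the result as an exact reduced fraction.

Stage 1: N_ring = 31 + 2·25 = 81
Stage 1: 31(ω_s−ω_c) = −81(ω_r−ω_c),  ω_s=0, ω_c=1
Stage 1: ω_r = 1 − (31/81)(0−1) = 112/81
  ⇒ ω_r¹/ω_c¹ = 112/81
Stage 2: N_ring = 39 + 2·15 = 69
Stage 2: 39(ω_s−ω_c) = −69(ω_r−ω_c),  ω_s=0, ω_c=1
Stage 2: ω_r = 1 − (39/69)(0−1) = 36/23
  ⇒ ω_r²/ω_c² = 36/23
Coupling ω_c² = ω_r¹ ⇒ overall = 112/81 × 36/23 = 448/207

448/207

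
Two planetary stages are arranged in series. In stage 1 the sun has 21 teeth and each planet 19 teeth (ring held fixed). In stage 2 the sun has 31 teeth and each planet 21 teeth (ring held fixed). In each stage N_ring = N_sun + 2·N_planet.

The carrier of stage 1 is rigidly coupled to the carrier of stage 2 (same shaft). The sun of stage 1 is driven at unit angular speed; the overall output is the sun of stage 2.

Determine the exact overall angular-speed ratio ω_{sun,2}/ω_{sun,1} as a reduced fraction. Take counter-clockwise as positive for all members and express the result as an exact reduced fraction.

Stage 1: N_ring = 21 + 2·19 = 59
Stage 1: 21(ω_s−ω_c) = −59(ω_r−ω_c),  ω_r=0, ω_s=1
Stage 1: 21(1−ω_c) = −59(0−ω_c)  ⇒  80ω_c = 21  ⇒  ω_c = 21/80
  ⇒ ω_c¹/ω_s¹ = 21/80
Stage 2: N_ring = 31 + 2·21 = 73
Stage 2: 31(ω_s−ω_c) = −73(ω_r−ω_c),  ω_r=0, ω_c=1
Stage 2: ω_s = 1 − (73/31)(0−1) = 104/31
  ⇒ ω_s²/ω_c² = 104/31
Coupling ω_c² = ω_c¹ ⇒ overall = 21/80 × 104/31 = 273/310

273/310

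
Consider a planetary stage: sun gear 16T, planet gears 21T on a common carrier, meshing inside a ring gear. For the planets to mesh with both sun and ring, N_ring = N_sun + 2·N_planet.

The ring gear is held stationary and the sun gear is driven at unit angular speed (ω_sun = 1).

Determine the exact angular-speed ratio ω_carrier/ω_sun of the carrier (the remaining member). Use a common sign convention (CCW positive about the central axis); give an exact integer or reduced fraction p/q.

N_ring = 16 + 2·21 = 58
16(ω_s−ω_c) = −58(ω_r−ω_c),  ω_r=0, ω_s=1
16(1−ω_c) = −58(0−ω_c)  ⇒  74ω_c = 16  ⇒  ω_c = 8/37
ω_c/ω_s = 8/37

8/37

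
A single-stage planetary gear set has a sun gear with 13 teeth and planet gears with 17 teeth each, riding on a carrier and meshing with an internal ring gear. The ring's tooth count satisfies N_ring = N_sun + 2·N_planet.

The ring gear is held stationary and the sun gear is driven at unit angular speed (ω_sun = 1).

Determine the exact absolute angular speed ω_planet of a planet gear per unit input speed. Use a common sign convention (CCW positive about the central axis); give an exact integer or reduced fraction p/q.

-13/34

N_ring = 13 + 2·17 = 47
13(ω_s−ω_c) = −47(ω_r−ω_c),  ω_r=0, ω_s=1
13(1−ω_c) = −47(0−ω_c)  ⇒  60ω_c = 13  ⇒  ω_c = 13/60
sun–planet: 13·(1−13/60) = −17·(ω_p−ω_c)  ⇒  ω_p−ω_c = −(13/17)·(47/60) = -611/1020
ω_p = 13/60 − 611/1020 = -13/34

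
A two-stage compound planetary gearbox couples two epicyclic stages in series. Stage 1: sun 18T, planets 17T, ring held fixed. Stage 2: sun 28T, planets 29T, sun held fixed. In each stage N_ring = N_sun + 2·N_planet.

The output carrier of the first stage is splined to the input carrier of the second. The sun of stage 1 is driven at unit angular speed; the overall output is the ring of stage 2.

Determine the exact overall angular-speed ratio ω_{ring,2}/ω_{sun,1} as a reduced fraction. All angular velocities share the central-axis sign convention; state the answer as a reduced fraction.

Stage 1: N_ring = 18 + 2·17 = 52
Stage 1: 18(ω_s−ω_c) = −52(ω_r−ω_c),  ω_r=0, ω_s=1
Stage 1: 18(1−ω_c) = −52(0−ω_c)  ⇒  70ω_c = 18  ⇒  ω_c = 9/35
  ⇒ ω_c¹/ω_s¹ = 9/35
Stage 2: N_ring = 28 + 2·29 = 86
Stage 2: 28(ω_s−ω_c) = −86(ω_r−ω_c),  ω_s=0, ω_c=1
Stage 2: ω_r = 1 − (28/86)(0−1) = 57/43
  ⇒ ω_r²/ω_c² = 57/43
Coupling ω_c² = ω_c¹ ⇒ overall = 9/35 × 57/43 = 513/1505

513/1505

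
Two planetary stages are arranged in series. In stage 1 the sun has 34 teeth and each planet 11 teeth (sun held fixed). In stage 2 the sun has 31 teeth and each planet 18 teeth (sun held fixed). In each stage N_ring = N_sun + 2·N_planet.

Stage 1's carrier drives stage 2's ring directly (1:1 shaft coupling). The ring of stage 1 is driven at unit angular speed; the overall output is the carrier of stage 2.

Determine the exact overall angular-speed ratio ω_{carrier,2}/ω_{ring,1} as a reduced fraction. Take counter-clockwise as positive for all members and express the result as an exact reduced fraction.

134/315

Stage 1: N_ring = 34 + 2·11 = 56
Stage 1: 34(ω_s−ω_c) = −56(ω_r−ω_c),  ω_s=0, ω_r=1
Stage 1: 34(0−ω_c) = −56(1−ω_c)  ⇒  90ω_c = 56  ⇒  ω_c = 28/45
  ⇒ ω_c¹/ω_r¹ = 28/45
Stage 2: N_ring = 31 + 2·18 = 67
Stage 2: 31(ω_s−ω_c) = −67(ω_r−ω_c),  ω_s=0, ω_r=1
Stage 2: 31(0−ω_c) = −67(1−ω_c)  ⇒  98ω_c = 67  ⇒  ω_c = 67/98
  ⇒ ω_c²/ω_r² = 67/98
Coupling ω_r² = ω_c¹ ⇒ overall = 28/45 × 67/98 = 134/315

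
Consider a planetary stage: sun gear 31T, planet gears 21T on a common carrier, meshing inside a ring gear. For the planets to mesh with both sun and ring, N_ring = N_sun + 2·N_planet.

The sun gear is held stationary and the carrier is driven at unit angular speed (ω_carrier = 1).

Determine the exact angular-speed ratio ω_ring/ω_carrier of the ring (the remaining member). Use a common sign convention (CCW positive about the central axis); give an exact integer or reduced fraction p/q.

104/73

N_ring = 31 + 2·21 = 73
31(ω_s−ω_c) = −73(ω_r−ω_c),  ω_s=0, ω_c=1
ω_r = 1 − (31/73)(0−1) = 104/73
ω_r/ω_c = 104/73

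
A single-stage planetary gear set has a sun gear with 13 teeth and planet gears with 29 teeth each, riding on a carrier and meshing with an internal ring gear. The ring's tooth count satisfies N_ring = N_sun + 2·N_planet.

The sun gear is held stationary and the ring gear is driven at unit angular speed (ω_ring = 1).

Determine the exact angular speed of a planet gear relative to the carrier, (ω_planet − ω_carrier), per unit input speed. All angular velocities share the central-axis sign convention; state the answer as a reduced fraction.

N_ring = 13 + 2·29 = 71
13(ω_s−ω_c) = −71(ω_r−ω_c),  ω_s=0, ω_r=1
13(0−ω_c) = −71(1−ω_c)  ⇒  84ω_c = 71  ⇒  ω_c = 71/84
sun–planet: 13·(0−71/84) = −29·(ω_p−ω_c)  ⇒  ω_p−ω_c = −(13/29)·(-71/84) = 923/2436

923/2436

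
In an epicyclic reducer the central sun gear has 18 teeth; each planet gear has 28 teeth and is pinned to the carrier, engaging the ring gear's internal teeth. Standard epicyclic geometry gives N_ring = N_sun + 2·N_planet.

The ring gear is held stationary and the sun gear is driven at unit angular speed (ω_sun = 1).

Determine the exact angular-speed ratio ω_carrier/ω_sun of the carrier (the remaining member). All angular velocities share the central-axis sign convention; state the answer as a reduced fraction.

N_ring = 18 + 2·28 = 74
18(ω_s−ω_c) = −74(ω_r−ω_c),  ω_r=0, ω_s=1
18(1−ω_c) = −74(0−ω_c)  ⇒  92ω_c = 18  ⇒  ω_c = 9/46
ω_c/ω_s = 9/46

9/46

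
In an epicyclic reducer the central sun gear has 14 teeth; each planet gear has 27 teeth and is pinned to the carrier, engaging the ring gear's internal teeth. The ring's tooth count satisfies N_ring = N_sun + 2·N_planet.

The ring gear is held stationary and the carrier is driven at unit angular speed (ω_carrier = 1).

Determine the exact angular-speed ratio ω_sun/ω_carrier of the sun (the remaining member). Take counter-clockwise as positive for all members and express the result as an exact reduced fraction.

N_ring = 14 + 2·27 = 68
14(ω_s−ω_c) = −68(ω_r−ω_c),  ω_r=0, ω_c=1
ω_s = 1 − (68/14)(0−1) = 41/7
ω_s/ω_c = 41/7

41/7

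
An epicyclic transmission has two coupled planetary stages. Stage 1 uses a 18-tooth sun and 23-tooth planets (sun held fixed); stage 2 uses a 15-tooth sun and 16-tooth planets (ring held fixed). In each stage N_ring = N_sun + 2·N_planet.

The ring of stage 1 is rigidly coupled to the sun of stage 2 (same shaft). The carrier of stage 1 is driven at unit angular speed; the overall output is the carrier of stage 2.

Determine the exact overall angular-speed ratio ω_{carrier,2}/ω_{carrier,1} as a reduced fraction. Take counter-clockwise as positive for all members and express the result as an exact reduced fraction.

Stage 1: N_ring = 18 + 2·23 = 64
Stage 1: 18(ω_s−ω_c) = −64(ω_r−ω_c),  ω_s=0, ω_c=1
Stage 1: ω_r = 1 − (18/64)(0−1) = 41/32
  ⇒ ω_r¹/ω_c¹ = 41/32
Stage 2: N_ring = 15 + 2·16 = 47
Stage 2: 15(ω_s−ω_c) = −47(ω_r−ω_c),  ω_r=0, ω_s=1
Stage 2: 15(1−ω_c) = −47(0−ω_c)  ⇒  62ω_c = 15  ⇒  ω_c = 15/62
  ⇒ ω_c²/ω_s² = 15/62
Coupling ω_s² = ω_r¹ ⇒ overall = 41/32 × 15/62 = 615/1984

615/1984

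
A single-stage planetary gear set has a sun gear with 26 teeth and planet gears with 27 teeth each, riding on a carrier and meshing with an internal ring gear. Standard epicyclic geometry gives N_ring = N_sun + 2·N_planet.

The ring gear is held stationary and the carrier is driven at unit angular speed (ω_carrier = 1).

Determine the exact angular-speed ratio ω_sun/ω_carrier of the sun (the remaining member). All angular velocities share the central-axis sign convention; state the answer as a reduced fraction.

N_ring = 26 + 2·27 = 80
26(ω_s−ω_c) = −80(ω_r−ω_c),  ω_r=0, ω_c=1
ω_s = 1 − (80/26)(0−1) = 53/13
ω_s/ω_c = 53/13

53/13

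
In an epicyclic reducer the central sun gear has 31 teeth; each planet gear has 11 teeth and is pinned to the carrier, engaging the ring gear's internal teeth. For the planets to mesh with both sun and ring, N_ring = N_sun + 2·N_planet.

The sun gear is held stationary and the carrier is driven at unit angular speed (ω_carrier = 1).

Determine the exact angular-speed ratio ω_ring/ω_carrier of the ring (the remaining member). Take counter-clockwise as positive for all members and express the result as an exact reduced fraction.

84/53

N_ring = 31 + 2·11 = 53
31(ω_s−ω_c) = −53(ω_r−ω_c),  ω_s=0, ω_c=1
ω_r = 1 − (31/53)(0−1) = 84/53
ω_r/ω_c = 84/53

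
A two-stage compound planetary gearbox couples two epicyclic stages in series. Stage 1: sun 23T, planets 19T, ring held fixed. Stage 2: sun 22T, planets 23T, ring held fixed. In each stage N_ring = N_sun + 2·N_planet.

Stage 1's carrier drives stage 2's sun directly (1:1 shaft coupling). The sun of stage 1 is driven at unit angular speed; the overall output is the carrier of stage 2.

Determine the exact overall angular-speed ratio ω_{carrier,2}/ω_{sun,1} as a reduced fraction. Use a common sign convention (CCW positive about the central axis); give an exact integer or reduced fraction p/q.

Stage 1: N_ring = 23 + 2·19 = 61
Stage 1: 23(ω_s−ω_c) = −61(ω_r−ω_c),  ω_r=0, ω_s=1
Stage 1: 23(1−ω_c) = −61(0−ω_c)  ⇒  84ω_c = 23  ⇒  ω_c = 23/84
  ⇒ ω_c¹/ω_s¹ = 23/84
Stage 2: N_ring = 22 + 2·23 = 68
Stage 2: 22(ω_s−ω_c) = −68(ω_r−ω_c),  ω_r=0, ω_s=1
Stage 2: 22(1−ω_c) = −68(0−ω_c)  ⇒  90ω_c = 22  ⇒  ω_c = 11/45
  ⇒ ω_c²/ω_s² = 11/45
Coupling ω_s² = ω_c¹ ⇒ overall = 23/84 × 11/45 = 253/3780

253/3780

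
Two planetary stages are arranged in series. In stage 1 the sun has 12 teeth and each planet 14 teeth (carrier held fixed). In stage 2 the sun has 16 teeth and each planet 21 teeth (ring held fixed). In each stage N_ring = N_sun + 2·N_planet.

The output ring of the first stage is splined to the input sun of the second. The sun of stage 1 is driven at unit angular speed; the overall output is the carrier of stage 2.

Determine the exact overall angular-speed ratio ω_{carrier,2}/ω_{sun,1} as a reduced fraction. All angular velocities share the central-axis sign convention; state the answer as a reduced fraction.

Stage 1: N_ring = 12 + 2·14 = 40
Stage 1: 12(ω_s−ω_c) = −40(ω_r−ω_c),  ω_c=0, ω_s=1
Stage 1: ω_r = 0 − (12/40)(1−0) = -3/10
  ⇒ ω_r¹/ω_s¹ = -3/10
Stage 2: N_ring = 16 + 2·21 = 58
Stage 2: 16(ω_s−ω_c) = −58(ω_r−ω_c),  ω_r=0, ω_s=1
Stage 2: 16(1−ω_c) = −58(0−ω_c)  ⇒  74ω_c = 16  ⇒  ω_c = 8/37
  ⇒ ω_c²/ω_s² = 8/37
Coupling ω_s² = ω_r¹ ⇒ overall = -3/10 × 8/37 = -12/185

-12/185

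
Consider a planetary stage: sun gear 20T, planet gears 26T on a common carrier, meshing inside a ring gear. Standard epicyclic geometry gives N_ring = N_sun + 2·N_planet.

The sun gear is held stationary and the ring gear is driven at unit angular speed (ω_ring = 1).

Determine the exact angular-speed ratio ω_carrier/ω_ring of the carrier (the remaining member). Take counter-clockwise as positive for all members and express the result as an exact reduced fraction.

18/23

N_ring = 20 + 2·26 = 72
20(ω_s−ω_c) = −72(ω_r−ω_c),  ω_s=0, ω_r=1
20(0−ω_c) = −72(1−ω_c)  ⇒  92ω_c = 72  ⇒  ω_c = 18/23
ω_c/ω_r = 18/23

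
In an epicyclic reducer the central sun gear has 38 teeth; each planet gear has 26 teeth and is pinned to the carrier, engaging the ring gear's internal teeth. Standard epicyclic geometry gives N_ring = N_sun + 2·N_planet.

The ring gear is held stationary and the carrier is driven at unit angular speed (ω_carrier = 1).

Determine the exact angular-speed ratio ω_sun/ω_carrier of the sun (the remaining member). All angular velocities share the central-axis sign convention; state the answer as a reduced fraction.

N_ring = 38 + 2·26 = 90
38(ω_s−ω_c) = −90(ω_r−ω_c),  ω_r=0, ω_c=1
ω_s = 1 − (90/38)(0−1) = 64/19
ω_s/ω_c = 64/19

64/19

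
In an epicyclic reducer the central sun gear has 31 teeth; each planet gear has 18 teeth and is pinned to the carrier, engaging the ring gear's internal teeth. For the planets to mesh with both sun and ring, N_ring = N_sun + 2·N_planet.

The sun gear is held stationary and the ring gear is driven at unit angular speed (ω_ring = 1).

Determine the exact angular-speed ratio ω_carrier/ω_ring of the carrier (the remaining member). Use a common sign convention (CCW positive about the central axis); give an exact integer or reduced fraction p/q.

67/98

N_ring = 31 + 2·18 = 67
31(ω_s−ω_c) = −67(ω_r−ω_c),  ω_s=0, ω_r=1
31(0−ω_c) = −67(1−ω_c)  ⇒  98ω_c = 67  ⇒  ω_c = 67/98
ω_c/ω_r = 67/98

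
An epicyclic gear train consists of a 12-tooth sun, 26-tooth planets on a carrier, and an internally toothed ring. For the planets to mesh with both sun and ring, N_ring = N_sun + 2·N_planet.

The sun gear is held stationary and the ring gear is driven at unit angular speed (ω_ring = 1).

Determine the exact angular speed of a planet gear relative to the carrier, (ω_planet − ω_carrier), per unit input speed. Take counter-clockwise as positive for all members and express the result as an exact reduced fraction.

N_ring = 12 + 2·26 = 64
12(ω_s−ω_c) = −64(ω_r−ω_c),  ω_s=0, ω_r=1
12(0−ω_c) = −64(1−ω_c)  ⇒  76ω_c = 64  ⇒  ω_c = 16/19
sun–planet: 12·(0−16/19) = −26·(ω_p−ω_c)  ⇒  ω_p−ω_c = −(12/26)·(-16/19) = 96/247

96/247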